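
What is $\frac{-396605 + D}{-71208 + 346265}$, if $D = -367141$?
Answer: $- \frac{763746}{275057} \approx -2.7767$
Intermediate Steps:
$\frac{-396605 + D}{-71208 + 346265} = \frac{-396605 - 367141}{-71208 + 346265} = - \frac{763746}{275057}$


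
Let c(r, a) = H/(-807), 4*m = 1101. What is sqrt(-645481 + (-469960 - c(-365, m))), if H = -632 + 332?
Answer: I*sqrt(80714453101)/269 ≈ 1056.1*I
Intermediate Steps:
H = -300
m = 1101/4 (m = (1/4)*1101 = 1101/4 ≈ 275.25)
c(r, a) = 100/269 (c(r, a) = -300/(-807) = -300*(-1/807) = 100/269)
sqrt(-645481 + (-469960 - c(-365, m))) = sqrt(-645481 + (-469960 - 1*100/269)) = sqrt(-645481 + (-469960 - 100/269)) = sqrt(-645481 - 126419340/269) = sqrt(-300053729/269) = I*sqrt(80714453101)/269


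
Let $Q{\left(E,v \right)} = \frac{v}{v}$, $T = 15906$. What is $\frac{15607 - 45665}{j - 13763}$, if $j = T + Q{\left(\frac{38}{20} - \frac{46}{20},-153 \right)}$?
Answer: $- \frac{15029}{1072} \approx -14.02$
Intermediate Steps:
$Q{\left(E,v \right)} = 1$
$j = 15907$ ($j = 15906 + 1 = 15907$)
$\frac{15607 - 45665}{j - 13763} = \frac{15607 - 45665}{15907 - 13763} = - \frac{30058}{2144} = \left(-30058\right) \frac{1}{2144} = - \frac{15029}{1072}$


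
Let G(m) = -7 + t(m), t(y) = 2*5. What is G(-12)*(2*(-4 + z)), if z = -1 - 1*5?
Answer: -60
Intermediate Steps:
z = -6 (z = -1 - 5 = -6)
t(y) = 10
G(m) = 3 (G(m) = -7 + 10 = 3)
G(-12)*(2*(-4 + z)) = 3*(2*(-4 - 6)) = 3*(2*(-10)) = 3*(-20) = -60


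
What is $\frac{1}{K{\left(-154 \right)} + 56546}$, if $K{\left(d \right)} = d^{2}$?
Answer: $\frac{1}{80262} \approx 1.2459 \cdot 10^{-5}$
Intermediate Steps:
$\frac{1}{K{\left(-154 \right)} + 56546} = \frac{1}{\left(-154\right)^{2} + 56546} = \frac{1}{23716 + 56546} = \frac{1}{80262}$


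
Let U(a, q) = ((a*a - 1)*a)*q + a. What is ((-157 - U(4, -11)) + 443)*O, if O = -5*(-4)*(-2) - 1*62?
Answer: -96084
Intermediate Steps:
U(a, q) = a + a*q*(-1 + a**2) (U(a, q) = ((a**2 - 1)*a)*q + a = ((-1 + a**2)*a)*q + a = (a*(-1 + a**2))*q + a = a*q*(-1 + a**2) + a = a + a*q*(-1 + a**2))
O = -102 (O = 20*(-2) - 62 = -40 - 62 = -102)
((-157 - U(4, -11)) + 443)*O = ((-157 - 4*(1 - 1*(-11) - 11*4**2)) + 443)*(-102) = ((-157 - 4*(1 + 11 - 11*16)) + 443)*(-102) = ((-157 - 4*(1 + 11 - 176)) + 443)*(-102) = ((-157 - 4*(-164)) + 443)*(-102) = ((-157 - 1*(-656)) + 443)*(-102) = ((-157 + 656) + 443)*(-102) = (499 + 443)*(-102) = 942*(-102) = -96084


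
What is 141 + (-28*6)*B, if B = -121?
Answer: 20469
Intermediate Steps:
141 + (-28*6)*B = 141 - 28*6*(-121) = 141 - 168*(-121) = 141 + 20328 = 20469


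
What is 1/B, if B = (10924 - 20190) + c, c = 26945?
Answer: 1/17679 ≈ 5.6564e-5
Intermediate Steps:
B = 17679 (B = (10924 - 20190) + 26945 = -9266 + 26945 = 17679)
1/B = 1/17679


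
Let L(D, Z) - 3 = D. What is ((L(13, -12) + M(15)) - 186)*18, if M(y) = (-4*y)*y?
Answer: -19260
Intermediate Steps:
L(D, Z) = 3 + D
M(y) = -4*y²
((L(13, -12) + M(15)) - 186)*18 = (((3 + 13) - 4*15²) - 186)*18 = ((16 - 4*225) - 186)*18 = ((16 - 900) - 186)*18 = (-884 - 186)*18 = -1070*18 = -19260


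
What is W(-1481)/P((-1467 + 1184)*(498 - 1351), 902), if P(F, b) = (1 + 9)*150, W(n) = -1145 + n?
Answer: -1313/750 ≈ -1.7507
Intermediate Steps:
P(F, b) = 1500 (P(F, b) = 10*150 = 1500)
W(-1481)/P((-1467 + 1184)*(498 - 1351), 902) = (-1145 - 1481)/1500 = -2626*1/1500 = -1313/750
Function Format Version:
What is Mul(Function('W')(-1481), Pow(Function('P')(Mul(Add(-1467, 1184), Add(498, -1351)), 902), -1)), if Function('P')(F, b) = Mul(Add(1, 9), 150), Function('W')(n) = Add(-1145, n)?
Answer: Rational(-1313, 750) ≈ -1.7507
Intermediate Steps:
Function('P')(F, b) = 1500 (Function('P')(F, b) = Mul(10, 150) = 1500)
Mul(Function('W')(-1481), Pow(Function('P')(Mul(Add(-1467, 1184), Add(498, -1351)), 902), -1)) = Mul(Add(-1145, -1481), Pow(1500, -1)) = Mul(-2626, Rational(1, 1500)) = Rational(-1313, 750)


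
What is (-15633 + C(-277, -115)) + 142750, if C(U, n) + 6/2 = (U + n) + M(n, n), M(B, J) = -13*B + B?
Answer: 128102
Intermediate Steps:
M(B, J) = -12*B
C(U, n) = -3 + U - 11*n (C(U, n) = -3 + ((U + n) - 12*n) = -3 + (U - 11*n) = -3 + U - 11*n)
(-15633 + C(-277, -115)) + 142750 = (-15633 + (-3 - 277 - 11*(-115))) + 142750 = (-15633 + (-3 - 277 + 1265)) + 142750 = (-15633 + 985) + 142750 = -14648 + 142750 = 128102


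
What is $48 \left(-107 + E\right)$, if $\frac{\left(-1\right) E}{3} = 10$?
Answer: $-6576$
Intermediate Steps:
$E = -30$ ($E = \left(-3\right) 10 = -30$)
$48 \left(-107 + E\right) = 48 \left(-107 - 30\right) = 48 \left(-137\right) = -6576$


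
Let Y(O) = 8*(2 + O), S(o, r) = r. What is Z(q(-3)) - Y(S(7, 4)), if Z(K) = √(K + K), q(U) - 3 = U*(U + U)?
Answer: -48 + √42 ≈ -41.519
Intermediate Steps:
Y(O) = 16 + 8*O
q(U) = 3 + 2*U² (q(U) = 3 + U*(U + U) = 3 + U*(2*U) = 3 + 2*U²)
Z(K) = √2*√K (Z(K) = √(2*K) = √2*√K)
Z(q(-3)) - Y(S(7, 4)) = √2*√(3 + 2*(-3)²) - (16 + 8*4) = √2*√(3 + 2*9) - (16 + 32) = √2*√(3 + 18) - 1*48 = √2*√21 - 48 = √42 - 48 = -48 + √42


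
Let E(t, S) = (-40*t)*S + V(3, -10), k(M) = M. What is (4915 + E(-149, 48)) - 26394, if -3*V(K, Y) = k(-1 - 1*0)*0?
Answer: 264601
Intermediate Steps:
V(K, Y) = 0 (V(K, Y) = -(-1 - 1*0)*0/3 = -(-1 + 0)*0/3 = -(-1)*0/3 = -1/3*0 = 0)
E(t, S) = -40*S*t (E(t, S) = (-40*t)*S + 0 = -40*S*t + 0 = -40*S*t)
(4915 + E(-149, 48)) - 26394 = (4915 - 40*48*(-149)) - 26394 = (4915 + 286080) - 26394 = 290995 - 26394 = 264601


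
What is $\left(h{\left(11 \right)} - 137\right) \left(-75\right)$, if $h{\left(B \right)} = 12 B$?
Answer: $375$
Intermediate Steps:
$\left(h{\left(11 \right)} - 137\right) \left(-75\right) = \left(12 \cdot 11 - 137\right) \left(-75\right) = \left(132 - 137\right) \left(-75\right) = \left(-5\right) \left(-75\right) = 375$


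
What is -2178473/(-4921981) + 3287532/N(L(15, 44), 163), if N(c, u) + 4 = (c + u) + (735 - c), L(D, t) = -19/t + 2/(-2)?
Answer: 2697186265959/733375169 ≈ 3677.8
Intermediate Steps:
L(D, t) = -1 - 19/t (L(D, t) = -19/t + 2*(-½) = -19/t - 1 = -1 - 19/t)
N(c, u) = 731 + u (N(c, u) = -4 + ((c + u) + (735 - c)) = -4 + (735 + u) = 731 + u)
-2178473/(-4921981) + 3287532/N(L(15, 44), 163) = -2178473/(-4921981) + 3287532/(731 + 163) = -2178473*(-1/4921981) + 3287532/894 = 2178473/4921981 + 3287532*(1/894) = 2178473/4921981 + 547922/149 = 2697186265959/733375169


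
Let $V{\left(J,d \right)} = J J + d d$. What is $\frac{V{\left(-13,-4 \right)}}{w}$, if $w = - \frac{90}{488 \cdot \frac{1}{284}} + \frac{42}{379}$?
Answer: $- \frac{4277015}{1208343} \approx -3.5396$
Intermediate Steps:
$V{\left(J,d \right)} = J^{2} + d^{2}$
$w = - \frac{1208343}{23119}$ ($w = - \frac{90}{488 \cdot \frac{1}{284}} + 42 \cdot \frac{1}{379} = - \frac{90}{\frac{122}{71}} + \frac{42}{379} = \left(-90\right) \frac{71}{122} + \frac{42}{379} = - \frac{3195}{61} + \frac{42}{379} = - \frac{1208343}{23119} \approx -52.266$)
$\frac{V{\left(-13,-4 \right)}}{w} = \frac{\left(-13\right)^{2} + \left(-4\right)^{2}}{- \frac{1208343}{23119}} = \left(169 + 16\right) \left(- \frac{23119}{1208343}\right) = 185 \left(- \frac{23119}{1208343}\right) = - \frac{4277015}{1208343}$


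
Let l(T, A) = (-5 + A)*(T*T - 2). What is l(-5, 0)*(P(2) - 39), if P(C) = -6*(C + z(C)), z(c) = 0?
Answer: 5865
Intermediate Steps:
P(C) = -6*C (P(C) = -6*(C + 0) = -6*C)
l(T, A) = (-5 + A)*(-2 + T²) (l(T, A) = (-5 + A)*(T² - 2) = (-5 + A)*(-2 + T²))
l(-5, 0)*(P(2) - 39) = (10 - 5*(-5)² - 2*0 + 0*(-5)²)*(-6*2 - 39) = (10 - 5*25 + 0 + 0*25)*(-12 - 39) = (10 - 125 + 0 + 0)*(-51) = -115*(-51) = 5865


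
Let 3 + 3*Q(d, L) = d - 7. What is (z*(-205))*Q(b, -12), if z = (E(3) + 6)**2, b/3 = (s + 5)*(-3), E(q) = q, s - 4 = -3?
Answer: 354240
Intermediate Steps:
s = 1 (s = 4 - 3 = 1)
b = -54 (b = 3*((1 + 5)*(-3)) = 3*(6*(-3)) = 3*(-18) = -54)
Q(d, L) = -10/3 + d/3 (Q(d, L) = -1 + (d - 7)/3 = -1 + (-7 + d)/3 = -1 + (-7/3 + d/3) = -10/3 + d/3)
z = 81 (z = (3 + 6)**2 = 9**2 = 81)
(z*(-205))*Q(b, -12) = (81*(-205))*(-10/3 + (1/3)*(-54)) = -16605*(-10/3 - 18) = -16605*(-64/3) = 354240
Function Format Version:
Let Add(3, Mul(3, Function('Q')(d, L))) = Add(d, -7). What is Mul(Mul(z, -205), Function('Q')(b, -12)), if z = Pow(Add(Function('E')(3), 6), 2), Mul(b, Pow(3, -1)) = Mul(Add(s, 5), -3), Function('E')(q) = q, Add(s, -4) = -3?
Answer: 354240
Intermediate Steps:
s = 1 (s = Add(4, -3) = 1)
b = -54 (b = Mul(3, Mul(Add(1, 5), -3)) = Mul(3, Mul(6, -3)) = Mul(3, -18) = -54)
Function('Q')(d, L) = Add(Rational(-10, 3), Mul(Rational(1, 3), d)) (Function('Q')(d, L) = Add(-1, Mul(Rational(1, 3), Add(d, -7))) = Add(-1, Mul(Rational(1, 3), Add(-7, d))) = Add(-1, Add(Rational(-7, 3), Mul(Rational(1, 3), d))) = Add(Rational(-10, 3), Mul(Rational(1, 3), d)))
z = 81 (z = Pow(Add(3, 6), 2) = Pow(9, 2) = 81)
Mul(Mul(z, -205), Function('Q')(b, -12)) = Mul(Mul(81, -205), Add(Rational(-10, 3), Mul(Rational(1, 3), -54))) = Mul(-16605, Add(Rational(-10, 3), -18)) = Mul(-16605, Rational(-64, 3)) = 354240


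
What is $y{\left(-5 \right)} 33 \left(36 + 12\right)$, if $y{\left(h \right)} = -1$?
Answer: $-1584$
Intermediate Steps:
$y{\left(-5 \right)} 33 \left(36 + 12\right) = - 33 \left(36 + 12\right) = - 33 \cdot 48 = \left(-1\right) 1584 = -1584$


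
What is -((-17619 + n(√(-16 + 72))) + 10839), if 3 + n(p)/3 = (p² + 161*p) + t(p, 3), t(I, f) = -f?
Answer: 6630 - 966*√14 ≈ 3015.6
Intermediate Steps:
n(p) = -18 + 3*p² + 483*p (n(p) = -9 + 3*((p² + 161*p) - 1*3) = -9 + 3*((p² + 161*p) - 3) = -9 + 3*(-3 + p² + 161*p) = -9 + (-9 + 3*p² + 483*p) = -18 + 3*p² + 483*p)
-((-17619 + n(√(-16 + 72))) + 10839) = -((-17619 + (-18 + 3*(√(-16 + 72))² + 483*√(-16 + 72))) + 10839) = -((-17619 + (-18 + 3*(√56)² + 483*√56)) + 10839) = -((-17619 + (-18 + 3*(2*√14)² + 483*(2*√14))) + 10839) = -((-17619 + (-18 + 3*56 + 966*√14)) + 10839) = -((-17619 + (-18 + 168 + 966*√14)) + 10839) = -((-17619 + (150 + 966*√14)) + 10839) = -((-17469 + 966*√14) + 10839) = -(-6630 + 966*√14) = 6630 - 966*√14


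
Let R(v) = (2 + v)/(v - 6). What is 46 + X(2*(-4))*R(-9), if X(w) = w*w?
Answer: 1138/15 ≈ 75.867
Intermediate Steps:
X(w) = w**2
R(v) = (2 + v)/(-6 + v)
46 + X(2*(-4))*R(-9) = 46 + (2*(-4))**2*((2 - 9)/(-6 - 9)) = 46 + (-8)**2*(-7/(-15)) = 46 + 64*(-1/15*(-7)) = 46 + 64*(7/15) = 46 + 448/15 = 1138/15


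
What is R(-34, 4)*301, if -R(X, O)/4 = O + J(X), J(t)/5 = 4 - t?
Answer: -233576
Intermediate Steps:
J(t) = 20 - 5*t (J(t) = 5*(4 - t) = 20 - 5*t)
R(X, O) = -80 - 4*O + 20*X (R(X, O) = -4*(O + (20 - 5*X)) = -4*(20 + O - 5*X) = -80 - 4*O + 20*X)
R(-34, 4)*301 = (-80 - 4*4 + 20*(-34))*301 = (-80 - 16 - 680)*301 = -776*301 = -233576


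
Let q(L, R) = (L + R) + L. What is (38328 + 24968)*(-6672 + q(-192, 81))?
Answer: -441489600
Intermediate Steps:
q(L, R) = R + 2*L
(38328 + 24968)*(-6672 + q(-192, 81)) = (38328 + 24968)*(-6672 + (81 + 2*(-192))) = 63296*(-6672 + (81 - 384)) = 63296*(-6672 - 303) = 63296*(-6975) = -441489600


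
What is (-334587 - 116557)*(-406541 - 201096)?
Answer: 274131786728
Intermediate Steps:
(-334587 - 116557)*(-406541 - 201096) = -451144*(-607637) = 274131786728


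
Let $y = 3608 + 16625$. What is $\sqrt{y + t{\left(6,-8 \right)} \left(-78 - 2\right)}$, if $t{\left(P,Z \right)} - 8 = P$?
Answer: $\sqrt{19113} \approx 138.25$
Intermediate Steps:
$t{\left(P,Z \right)} = 8 + P$
$y = 20233$
$\sqrt{y + t{\left(6,-8 \right)} \left(-78 - 2\right)} = \sqrt{20233 + \left(8 + 6\right) \left(-78 - 2\right)} = \sqrt{20233 + 14 \left(-78 + \left(-24 + 22\right)\right)} = \sqrt{20233 + 14 \left(-78 - 2\right)} = \sqrt{20233 + 14 \left(-80\right)} = \sqrt{20233 - 1120} = \sqrt{19113}$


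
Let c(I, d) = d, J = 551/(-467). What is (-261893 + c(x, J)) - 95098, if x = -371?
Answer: -166715348/467 ≈ -3.5699e+5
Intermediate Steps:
J = -551/467 (J = 551*(-1/467) = -551/467 ≈ -1.1799)
(-261893 + c(x, J)) - 95098 = (-261893 - 551/467) - 95098 = -122304582/467 - 95098 = -166715348/467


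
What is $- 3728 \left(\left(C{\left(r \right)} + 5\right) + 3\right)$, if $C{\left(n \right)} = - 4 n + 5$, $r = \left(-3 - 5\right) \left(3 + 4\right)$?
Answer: $-883536$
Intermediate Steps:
$r = -56$ ($r = \left(-8\right) 7 = -56$)
$C{\left(n \right)} = 5 - 4 n$
$- 3728 \left(\left(C{\left(r \right)} + 5\right) + 3\right) = - 3728 \left(\left(\left(5 - -224\right) + 5\right) + 3\right) = - 3728 \left(\left(\left(5 + 224\right) + 5\right) + 3\right) = - 3728 \left(\left(229 + 5\right) + 3\right) = - 3728 \left(234 + 3\right) = \left(-3728\right) 237 = -883536$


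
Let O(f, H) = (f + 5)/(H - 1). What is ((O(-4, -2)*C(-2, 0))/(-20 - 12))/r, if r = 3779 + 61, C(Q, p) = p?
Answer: 0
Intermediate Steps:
O(f, H) = (5 + f)/(-1 + H)
r = 3840
((O(-4, -2)*C(-2, 0))/(-20 - 12))/r = ((((5 - 4)/(-1 - 2))*0)/(-20 - 12))/3840 = (((1/(-3))*0)/(-32))*(1/3840) = ((-⅓*1*0)*(-1/32))*(1/3840) = (-⅓*0*(-1/32))*(1/3840) = (0*(-1/32))*(1/3840) = 0*(1/3840) = 0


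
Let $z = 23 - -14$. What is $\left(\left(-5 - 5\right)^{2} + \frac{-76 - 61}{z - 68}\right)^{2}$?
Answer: $\frac{10478169}{961} \approx 10903.0$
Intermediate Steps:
$z = 37$ ($z = 23 + 14 = 37$)
$\left(\left(-5 - 5\right)^{2} + \frac{-76 - 61}{z - 68}\right)^{2} = \left(\left(-5 - 5\right)^{2} + \frac{-76 - 61}{37 - 68}\right)^{2} = \left(\left(-10\right)^{2} - \frac{137}{-31}\right)^{2} = \left(100 - - \frac{137}{31}\right)^{2} = \left(100 + \frac{137}{31}\right)^{2} = \left(\frac{3237}{31}\right)^{2} = \frac{10478169}{961}$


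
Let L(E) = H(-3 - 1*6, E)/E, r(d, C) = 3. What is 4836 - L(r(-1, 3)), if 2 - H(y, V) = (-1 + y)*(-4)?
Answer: 14546/3 ≈ 4848.7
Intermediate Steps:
H(y, V) = -2 + 4*y (H(y, V) = 2 - (-1 + y)*(-4) = 2 - (4 - 4*y) = 2 + (-4 + 4*y) = -2 + 4*y)
L(E) = -38/E (L(E) = (-2 + 4*(-3 - 1*6))/E = (-2 + 4*(-3 - 6))/E = (-2 + 4*(-9))/E = (-2 - 36)/E = -38/E)
4836 - L(r(-1, 3)) = 4836 - (-38)/3 = 4836 - 1*(-38/3) = 4836 + 38/3 = 14546/3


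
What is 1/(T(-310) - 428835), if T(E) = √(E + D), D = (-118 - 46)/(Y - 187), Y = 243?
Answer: -6003690/2574592405531 - I*√61334/2574592405531 ≈ -2.3319e-6 - 9.6193e-11*I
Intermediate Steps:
D = -41/14 (D = (-118 - 46)/(243 - 187) = -164/56 = -164*1/56 = -41/14 ≈ -2.9286)
T(E) = √(-41/14 + E) (T(E) = √(E - 41/14) = √(-41/14 + E))
1/(T(-310) - 428835) = 1/(√(-574 + 196*(-310))/14 - 428835) = 1/(√(-574 - 60760)/14 - 428835) = 1/(√(-61334)/14 - 428835) = 1/((I*√61334)/14 - 428835) = 1/(I*√61334/14 - 428835) = 1/(-428835 + I*√61334/14)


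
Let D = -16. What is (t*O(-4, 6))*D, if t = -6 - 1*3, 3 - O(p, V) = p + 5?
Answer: 288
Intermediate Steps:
O(p, V) = -2 - p (O(p, V) = 3 - (p + 5) = 3 - (5 + p) = 3 + (-5 - p) = -2 - p)
t = -9 (t = -6 - 3 = -9)
(t*O(-4, 6))*D = -9*(-2 - 1*(-4))*(-16) = -9*(-2 + 4)*(-16) = -9*2*(-16) = -18*(-16) = 288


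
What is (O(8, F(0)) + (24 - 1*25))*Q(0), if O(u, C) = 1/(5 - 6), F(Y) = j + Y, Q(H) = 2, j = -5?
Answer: -4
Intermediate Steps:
F(Y) = -5 + Y
O(u, C) = -1 (O(u, C) = 1/(-1) = -1)
(O(8, F(0)) + (24 - 1*25))*Q(0) = (-1 + (24 - 1*25))*2 = (-1 + (24 - 25))*2 = (-1 - 1)*2 = -2*2 = -4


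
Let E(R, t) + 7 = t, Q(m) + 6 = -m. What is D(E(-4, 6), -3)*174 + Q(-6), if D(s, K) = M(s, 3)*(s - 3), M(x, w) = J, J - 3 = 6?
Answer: -6264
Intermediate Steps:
J = 9 (J = 3 + 6 = 9)
Q(m) = -6 - m
E(R, t) = -7 + t
M(x, w) = 9
D(s, K) = -27 + 9*s (D(s, K) = 9*(s - 3) = 9*(-3 + s) = -27 + 9*s)
D(E(-4, 6), -3)*174 + Q(-6) = (-27 + 9*(-7 + 6))*174 + (-6 - 1*(-6)) = (-27 + 9*(-1))*174 + (-6 + 6) = (-27 - 9)*174 + 0 = -36*174 + 0 = -6264 + 0 = -6264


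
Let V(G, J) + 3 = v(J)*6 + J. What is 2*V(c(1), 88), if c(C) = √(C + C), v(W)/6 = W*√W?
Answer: 170 + 12672*√22 ≈ 59607.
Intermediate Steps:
v(W) = 6*W^(3/2) (v(W) = 6*(W*√W) = 6*W^(3/2))
c(C) = √2*√C (c(C) = √(2*C) = √2*√C)
V(G, J) = -3 + J + 36*J^(3/2) (V(G, J) = -3 + ((6*J^(3/2))*6 + J) = -3 + (36*J^(3/2) + J) = -3 + (J + 36*J^(3/2)) = -3 + J + 36*J^(3/2))
2*V(c(1), 88) = 2*(-3 + 88 + 36*88^(3/2)) = 2*(-3 + 88 + 36*(176*√22)) = 2*(-3 + 88 + 6336*√22) = 2*(85 + 6336*√22) = 170 + 12672*√22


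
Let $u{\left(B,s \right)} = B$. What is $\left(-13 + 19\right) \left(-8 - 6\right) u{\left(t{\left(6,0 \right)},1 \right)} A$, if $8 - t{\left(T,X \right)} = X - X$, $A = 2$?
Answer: $-1344$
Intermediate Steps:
$t{\left(T,X \right)} = 8$ ($t{\left(T,X \right)} = 8 - \left(X - X\right) = 8 - 0 = 8 + 0 = 8$)
$\left(-13 + 19\right) \left(-8 - 6\right) u{\left(t{\left(6,0 \right)},1 \right)} A = \left(-13 + 19\right) \left(-8 - 6\right) 8 \cdot 2 = 6 \left(-14\right) 8 \cdot 2 = \left(-84\right) 8 \cdot 2 = \left(-672\right) 2 = -1344$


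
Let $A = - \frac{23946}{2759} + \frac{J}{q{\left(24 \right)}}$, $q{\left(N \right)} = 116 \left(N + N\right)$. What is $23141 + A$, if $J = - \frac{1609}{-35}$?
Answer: $\frac{12437650025471}{537673920} \approx 23132.0$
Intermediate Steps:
$q{\left(N \right)} = 232 N$ ($q{\left(N \right)} = 116 \cdot 2 N = 232 N$)
$J = \frac{1609}{35}$ ($J = \left(-1609\right) \left(- \frac{1}{35}\right) = \frac{1609}{35} \approx 45.971$)
$A = - \frac{4662157249}{537673920}$ ($A = - \frac{23946}{2759} + \frac{1609}{35 \cdot 232 \cdot 24} = \left(-23946\right) \frac{1}{2759} + \frac{1609}{35 \cdot 5568} = - \frac{23946}{2759} + \frac{1609}{35} \cdot \frac{1}{5568} = - \frac{23946}{2759} + \frac{1609}{194880} = - \frac{4662157249}{537673920} \approx -8.671$)
$23141 + A = 23141 - \frac{4662157249}{537673920} = \frac{12437650025471}{537673920}$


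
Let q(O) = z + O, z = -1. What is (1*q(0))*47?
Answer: -47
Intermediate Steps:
q(O) = -1 + O
(1*q(0))*47 = (1*(-1 + 0))*47 = (1*(-1))*47 = -1*47 = -47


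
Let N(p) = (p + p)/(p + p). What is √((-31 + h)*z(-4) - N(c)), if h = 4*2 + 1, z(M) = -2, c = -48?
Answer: √43 ≈ 6.5574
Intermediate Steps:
N(p) = 1 (N(p) = (2*p)/((2*p)) = (2*p)*(1/(2*p)) = 1)
h = 9 (h = 8 + 1 = 9)
√((-31 + h)*z(-4) - N(c)) = √((-31 + 9)*(-2) - 1*1) = √(-22*(-2) - 1) = √(44 - 1) = √43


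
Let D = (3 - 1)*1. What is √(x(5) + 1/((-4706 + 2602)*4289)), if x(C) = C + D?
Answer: √142508774453474/4512028 ≈ 2.6458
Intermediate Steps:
D = 2 (D = 2*1 = 2)
x(C) = 2 + C (x(C) = C + 2 = 2 + C)
√(x(5) + 1/((-4706 + 2602)*4289)) = √((2 + 5) + 1/((-4706 + 2602)*4289)) = √(7 + (1/4289)/(-2104)) = √(7 - 1/2104*1/4289) = √(7 - 1/9024056) = √(63168391/9024056) = √142508774453474/4512028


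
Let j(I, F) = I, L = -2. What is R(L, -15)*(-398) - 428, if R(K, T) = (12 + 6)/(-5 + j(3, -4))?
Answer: 3154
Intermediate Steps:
R(K, T) = -9 (R(K, T) = (12 + 6)/(-5 + 3) = 18/(-2) = 18*(-1/2) = -9)
R(L, -15)*(-398) - 428 = -9*(-398) - 428 = 3582 - 428 = 3154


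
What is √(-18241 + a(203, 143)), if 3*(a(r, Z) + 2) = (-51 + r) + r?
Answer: I*√163122/3 ≈ 134.63*I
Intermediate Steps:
a(r, Z) = -19 + 2*r/3 (a(r, Z) = -2 + ((-51 + r) + r)/3 = -2 + (-51 + 2*r)/3 = -2 + (-17 + 2*r/3) = -19 + 2*r/3)
√(-18241 + a(203, 143)) = √(-18241 + (-19 + (⅔)*203)) = √(-18241 + (-19 + 406/3)) = √(-18241 + 349/3) = √(-54374/3) = I*√163122/3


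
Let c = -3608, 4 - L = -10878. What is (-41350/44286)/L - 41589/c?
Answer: 455509822037/39517460664 ≈ 11.527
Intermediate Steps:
L = 10882 (L = 4 - 1*(-10878) = 4 + 10878 = 10882)
(-41350/44286)/L - 41589/c = -41350/44286/10882 - 41589/(-3608) = -41350*1/44286*(1/10882) - 41589*(-1/3608) = -20675/22143*1/10882 + 41589/3608 = -20675/240960126 + 41589/3608 = 455509822037/39517460664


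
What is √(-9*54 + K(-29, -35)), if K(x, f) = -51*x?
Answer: √993 ≈ 31.512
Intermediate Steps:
√(-9*54 + K(-29, -35)) = √(-9*54 - 51*(-29)) = √(-486 + 1479) = √993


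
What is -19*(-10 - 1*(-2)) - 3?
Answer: 149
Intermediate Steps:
-19*(-10 - 1*(-2)) - 3 = -19*(-10 + 2) - 3 = -19*(-8) - 3 = 152 - 3 = 149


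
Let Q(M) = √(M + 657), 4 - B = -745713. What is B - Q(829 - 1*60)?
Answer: 745717 - √1426 ≈ 7.4568e+5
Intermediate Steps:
B = 745717 (B = 4 - 1*(-745713) = 4 + 745713 = 745717)
Q(M) = √(657 + M)
B - Q(829 - 1*60) = 745717 - √(657 + (829 - 1*60)) = 745717 - √(657 + (829 - 60)) = 745717 - √(657 + 769) = 745717 - √1426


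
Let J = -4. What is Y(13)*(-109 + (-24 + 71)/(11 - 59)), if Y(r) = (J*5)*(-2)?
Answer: -26395/6 ≈ -4399.2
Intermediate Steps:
Y(r) = 40 (Y(r) = -4*5*(-2) = -20*(-2) = 40)
Y(13)*(-109 + (-24 + 71)/(11 - 59)) = 40*(-109 + (-24 + 71)/(11 - 59)) = 40*(-109 + 47/(-48)) = 40*(-109 + 47*(-1/48)) = 40*(-109 - 47/48) = 40*(-5279/48) = -26395/6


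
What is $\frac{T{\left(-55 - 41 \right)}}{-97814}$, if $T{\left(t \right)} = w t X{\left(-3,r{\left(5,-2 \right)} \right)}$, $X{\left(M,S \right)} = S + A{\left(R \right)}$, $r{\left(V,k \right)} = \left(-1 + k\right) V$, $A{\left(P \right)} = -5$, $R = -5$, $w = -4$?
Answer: $\frac{3840}{48907} \approx 0.078516$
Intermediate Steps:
$r{\left(V,k \right)} = V \left(-1 + k\right)$
$X{\left(M,S \right)} = -5 + S$ ($X{\left(M,S \right)} = S - 5 = -5 + S$)
$T{\left(t \right)} = 80 t$ ($T{\left(t \right)} = - 4 t \left(-5 + 5 \left(-1 - 2\right)\right) = - 4 t \left(-5 + 5 \left(-3\right)\right) = - 4 t \left(-5 - 15\right) = - 4 t \left(-20\right) = 80 t$)
$\frac{T{\left(-55 - 41 \right)}}{-97814} = \frac{80 \left(-55 - 41\right)}{-97814} = 80 \left(-55 - 41\right) \left(- \frac{1}{97814}\right) = 80 \left(-96\right) \left(- \frac{1}{97814}\right) = \left(-7680\right) \left(- \frac{1}{97814}\right) = \frac{3840}{48907}$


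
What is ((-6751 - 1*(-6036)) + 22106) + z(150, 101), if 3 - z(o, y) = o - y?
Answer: 21345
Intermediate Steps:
z(o, y) = 3 + y - o (z(o, y) = 3 - (o - y) = 3 + (y - o) = 3 + y - o)
((-6751 - 1*(-6036)) + 22106) + z(150, 101) = ((-6751 - 1*(-6036)) + 22106) + (3 + 101 - 1*150) = ((-6751 + 6036) + 22106) + (3 + 101 - 150) = (-715 + 22106) - 46 = 21391 - 46 = 21345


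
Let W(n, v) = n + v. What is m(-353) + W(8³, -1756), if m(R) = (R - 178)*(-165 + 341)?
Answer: -94700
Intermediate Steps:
m(R) = -31328 + 176*R (m(R) = (-178 + R)*176 = -31328 + 176*R)
m(-353) + W(8³, -1756) = (-31328 + 176*(-353)) + (8³ - 1756) = (-31328 - 62128) + (512 - 1756) = -93456 - 1244 = -94700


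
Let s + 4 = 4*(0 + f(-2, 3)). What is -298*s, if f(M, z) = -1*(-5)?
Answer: -4768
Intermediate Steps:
f(M, z) = 5
s = 16 (s = -4 + 4*(0 + 5) = -4 + 4*5 = -4 + 20 = 16)
-298*s = -298*16 = -4768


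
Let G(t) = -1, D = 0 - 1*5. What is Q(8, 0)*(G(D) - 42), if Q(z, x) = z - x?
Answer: -344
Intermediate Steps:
D = -5 (D = 0 - 5 = -5)
Q(8, 0)*(G(D) - 42) = (8 - 1*0)*(-1 - 42) = (8 + 0)*(-43) = 8*(-43) = -344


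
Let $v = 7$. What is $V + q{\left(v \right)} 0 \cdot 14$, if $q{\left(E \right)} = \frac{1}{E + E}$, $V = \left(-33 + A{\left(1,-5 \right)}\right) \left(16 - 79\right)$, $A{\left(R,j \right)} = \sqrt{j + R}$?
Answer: $2079 - 126 i \approx 2079.0 - 126.0 i$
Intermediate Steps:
$A{\left(R,j \right)} = \sqrt{R + j}$
$V = 2079 - 126 i$ ($V = \left(-33 + \sqrt{1 - 5}\right) \left(16 - 79\right) = \left(-33 + \sqrt{-4}\right) \left(-63\right) = \left(-33 + 2 i\right) \left(-63\right) = 2079 - 126 i \approx 2079.0 - 126.0 i$)
$q{\left(E \right)} = \frac{1}{2 E}$
$V + q{\left(v \right)} 0 \cdot 14 = \left(2079 - 126 i\right) + \frac{1}{2 \cdot 7} \cdot 0 \cdot 14 = \left(2079 - 126 i\right) + \frac{1}{2} \cdot \frac{1}{7} \cdot 0 = \left(2079 - 126 i\right) + \frac{1}{14} \cdot 0 = \left(2079 - 126 i\right) + 0 = 2079 - 126 i$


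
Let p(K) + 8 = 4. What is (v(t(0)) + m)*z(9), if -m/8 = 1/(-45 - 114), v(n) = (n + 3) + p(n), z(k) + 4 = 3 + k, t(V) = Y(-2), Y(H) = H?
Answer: -3752/159 ≈ -23.597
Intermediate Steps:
t(V) = -2
p(K) = -4 (p(K) = -8 + 4 = -4)
z(k) = -1 + k (z(k) = -4 + (3 + k) = -1 + k)
v(n) = -1 + n (v(n) = (n + 3) - 4 = (3 + n) - 4 = -1 + n)
m = 8/159 (m = -8/(-45 - 114) = -8/(-159) = -8*(-1/159) = 8/159 ≈ 0.050314)
(v(t(0)) + m)*z(9) = ((-1 - 2) + 8/159)*(-1 + 9) = (-3 + 8/159)*8 = -469/159*8 = -3752/159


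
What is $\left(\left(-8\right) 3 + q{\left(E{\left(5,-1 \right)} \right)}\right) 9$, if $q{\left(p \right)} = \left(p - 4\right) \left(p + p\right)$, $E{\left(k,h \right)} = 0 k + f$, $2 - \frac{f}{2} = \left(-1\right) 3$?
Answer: $864$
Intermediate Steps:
$f = 10$ ($f = 4 - 2 \left(\left(-1\right) 3\right) = 4 - -6 = 4 + 6 = 10$)
$E{\left(k,h \right)} = 10$ ($E{\left(k,h \right)} = 0 k + 10 = 0 + 10 = 10$)
$q{\left(p \right)} = 2 p \left(-4 + p\right)$ ($q{\left(p \right)} = \left(-4 + p\right) 2 p = 2 p \left(-4 + p\right)$)
$\left(\left(-8\right) 3 + q{\left(E{\left(5,-1 \right)} \right)}\right) 9 = \left(\left(-8\right) 3 + 2 \cdot 10 \left(-4 + 10\right)\right) 9 = \left(-24 + 2 \cdot 10 \cdot 6\right) 9 = \left(-24 + 120\right) 9 = 96 \cdot 9 = 864$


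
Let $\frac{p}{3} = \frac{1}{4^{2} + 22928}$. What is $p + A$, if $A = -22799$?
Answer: $- \frac{174366751}{7648} \approx -22799.0$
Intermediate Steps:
$p = \frac{1}{7648}$ ($p = \frac{3}{4^{2} + 22928} = \frac{3}{16 + 22928} = \frac{3}{22944} = 3 \cdot \frac{1}{22944} = \frac{1}{7648} \approx 0.00013075$)
$p + A = \frac{1}{7648} - 22799 = - \frac{174366751}{7648}$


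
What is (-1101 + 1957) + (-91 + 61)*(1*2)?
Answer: 796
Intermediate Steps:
(-1101 + 1957) + (-91 + 61)*(1*2) = 856 - 30*2 = 856 - 60 = 796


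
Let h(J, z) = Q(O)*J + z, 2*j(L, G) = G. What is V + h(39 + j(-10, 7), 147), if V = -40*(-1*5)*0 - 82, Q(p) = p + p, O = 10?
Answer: 915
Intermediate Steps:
j(L, G) = G/2
Q(p) = 2*p
h(J, z) = z + 20*J (h(J, z) = (2*10)*J + z = 20*J + z = z + 20*J)
V = -82 (V = -(-200)*0 - 82 = -40*0 - 82 = 0 - 82 = -82)
V + h(39 + j(-10, 7), 147) = -82 + (147 + 20*(39 + (½)*7)) = -82 + (147 + 20*(39 + 7/2)) = -82 + (147 + 20*(85/2)) = -82 + (147 + 850) = -82 + 997 = 915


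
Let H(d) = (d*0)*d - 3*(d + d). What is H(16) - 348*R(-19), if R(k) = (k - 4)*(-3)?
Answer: -24108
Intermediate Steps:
R(k) = 12 - 3*k (R(k) = (-4 + k)*(-3) = 12 - 3*k)
H(d) = -6*d (H(d) = 0*d - 6*d = 0 - 6*d = -6*d)
H(16) - 348*R(-19) = -6*16 - 348*(12 - 3*(-19)) = -96 - 348*(12 + 57) = -96 - 348*69 = -96 - 24012 = -24108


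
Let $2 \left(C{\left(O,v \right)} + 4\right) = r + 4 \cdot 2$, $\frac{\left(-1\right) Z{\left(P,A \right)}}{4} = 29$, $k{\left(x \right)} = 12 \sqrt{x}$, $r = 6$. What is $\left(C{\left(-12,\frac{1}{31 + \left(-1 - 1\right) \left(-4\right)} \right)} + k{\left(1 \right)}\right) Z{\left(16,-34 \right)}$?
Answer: $-1740$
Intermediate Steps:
$Z{\left(P,A \right)} = -116$ ($Z{\left(P,A \right)} = \left(-4\right) 29 = -116$)
$C{\left(O,v \right)} = 3$ ($C{\left(O,v \right)} = -4 + \frac{6 + 4 \cdot 2}{2} = -4 + \frac{6 + 8}{2} = -4 + \frac{1}{2} \cdot 14 = -4 + 7 = 3$)
$\left(C{\left(-12,\frac{1}{31 + \left(-1 - 1\right) \left(-4\right)} \right)} + k{\left(1 \right)}\right) Z{\left(16,-34 \right)} = \left(3 + 12 \sqrt{1}\right) \left(-116\right) = \left(3 + 12 \cdot 1\right) \left(-116\right) = \left(3 + 12\right) \left(-116\right) = 15 \left(-116\right) = -1740$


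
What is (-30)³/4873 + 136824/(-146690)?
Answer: -2313686676/357410185 ≈ -6.4735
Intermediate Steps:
(-30)³/4873 + 136824/(-146690) = -27000*1/4873 + 136824*(-1/146690) = -27000/4873 - 68412/73345 = -2313686676/357410185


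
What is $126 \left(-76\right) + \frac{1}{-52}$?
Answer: $- \frac{497953}{52} \approx -9576.0$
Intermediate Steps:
$126 \left(-76\right) + \frac{1}{-52} = -9576 - \frac{1}{52} = - \frac{497953}{52}$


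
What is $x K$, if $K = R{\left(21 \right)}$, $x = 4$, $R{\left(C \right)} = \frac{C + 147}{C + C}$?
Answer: $16$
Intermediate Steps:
$R{\left(C \right)} = \frac{147 + C}{2 C}$
$K = 4$ ($K = \frac{147 + 21}{2 \cdot 21} = \frac{1}{2} \cdot \frac{1}{21} \cdot 168 = 4$)
$x K = 4 \cdot 4 = 16$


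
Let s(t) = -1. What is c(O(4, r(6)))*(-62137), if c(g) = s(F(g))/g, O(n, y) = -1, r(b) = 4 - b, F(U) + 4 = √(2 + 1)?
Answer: -62137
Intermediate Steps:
F(U) = -4 + √3 (F(U) = -4 + √(2 + 1) = -4 + √3)
c(g) = -1/g
c(O(4, r(6)))*(-62137) = -1/(-1)*(-62137) = -1*(-1)*(-62137) = 1*(-62137) = -62137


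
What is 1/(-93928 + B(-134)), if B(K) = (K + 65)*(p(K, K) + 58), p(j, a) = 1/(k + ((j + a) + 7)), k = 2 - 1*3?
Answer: -262/25657591 ≈ -1.0211e-5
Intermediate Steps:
k = -1 (k = 2 - 3 = -1)
p(j, a) = 1/(6 + a + j) (p(j, a) = 1/(-1 + ((j + a) + 7)) = 1/(-1 + ((a + j) + 7)) = 1/(-1 + (7 + a + j)) = 1/(6 + a + j))
B(K) = (58 + 1/(6 + 2*K))*(65 + K) (B(K) = (K + 65)*(1/(6 + K + K) + 58) = (65 + K)*(1/(6 + 2*K) + 58) = (65 + K)*(58 + 1/(6 + 2*K)) = (58 + 1/(6 + 2*K))*(65 + K))
1/(-93928 + B(-134)) = 1/(-93928 + (22685 + 116*(-134)² + 7889*(-134))/(2*(3 - 134))) = 1/(-93928 + (½)*(22685 + 116*17956 - 1057126)/(-131)) = 1/(-93928 + (½)*(-1/131)*(22685 + 2082896 - 1057126)) = 1/(-93928 + (½)*(-1/131)*1048455) = 1/(-93928 - 1048455/262) = 1/(-25657591/262) = -262/25657591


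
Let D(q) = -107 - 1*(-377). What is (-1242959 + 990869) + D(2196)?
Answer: -251820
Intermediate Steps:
D(q) = 270 (D(q) = -107 + 377 = 270)
(-1242959 + 990869) + D(2196) = (-1242959 + 990869) + 270 = -252090 + 270 = -251820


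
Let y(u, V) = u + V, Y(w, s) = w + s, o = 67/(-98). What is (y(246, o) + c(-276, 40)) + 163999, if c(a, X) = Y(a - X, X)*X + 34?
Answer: 15017355/98 ≈ 1.5324e+5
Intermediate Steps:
o = -67/98 (o = 67*(-1/98) = -67/98 ≈ -0.68367)
Y(w, s) = s + w
y(u, V) = V + u
c(a, X) = 34 + X*a (c(a, X) = (X + (a - X))*X + 34 = a*X + 34 = X*a + 34 = 34 + X*a)
(y(246, o) + c(-276, 40)) + 163999 = ((-67/98 + 246) + (34 + 40*(-276))) + 163999 = (24041/98 + (34 - 11040)) + 163999 = (24041/98 - 11006) + 163999 = -1054547/98 + 163999 = 15017355/98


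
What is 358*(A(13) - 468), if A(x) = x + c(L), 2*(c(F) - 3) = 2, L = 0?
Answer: -161458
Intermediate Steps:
c(F) = 4 (c(F) = 3 + (½)*2 = 3 + 1 = 4)
A(x) = 4 + x (A(x) = x + 4 = 4 + x)
358*(A(13) - 468) = 358*((4 + 13) - 468) = 358*(17 - 468) = 358*(-451) = -161458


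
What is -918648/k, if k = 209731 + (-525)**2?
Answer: -229662/121339 ≈ -1.8927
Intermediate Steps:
k = 485356 (k = 209731 + 275625 = 485356)
-918648/k = -918648/485356 = -918648*1/485356 = -229662/121339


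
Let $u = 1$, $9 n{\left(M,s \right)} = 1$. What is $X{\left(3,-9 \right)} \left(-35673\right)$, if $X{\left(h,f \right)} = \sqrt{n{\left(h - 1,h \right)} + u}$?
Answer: $- 11891 \sqrt{10} \approx -37603.0$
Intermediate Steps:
$n{\left(M,s \right)} = \frac{1}{9}$ ($n{\left(M,s \right)} = \frac{1}{9} \cdot 1 = \frac{1}{9}$)
$X{\left(h,f \right)} = \frac{\sqrt{10}}{3}$ ($X{\left(h,f \right)} = \sqrt{\frac{1}{9} + 1} = \sqrt{\frac{10}{9}} = \frac{\sqrt{10}}{3}$)
$X{\left(3,-9 \right)} \left(-35673\right) = \frac{\sqrt{10}}{3} \left(-35673\right) = - 11891 \sqrt{10}$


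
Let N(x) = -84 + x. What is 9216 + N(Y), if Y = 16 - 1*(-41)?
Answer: 9189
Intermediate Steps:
Y = 57 (Y = 16 + 41 = 57)
9216 + N(Y) = 9216 + (-84 + 57) = 9216 - 27 = 9189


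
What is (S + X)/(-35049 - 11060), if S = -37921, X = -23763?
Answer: 8812/6587 ≈ 1.3378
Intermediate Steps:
(S + X)/(-35049 - 11060) = (-37921 - 23763)/(-35049 - 11060) = -61684/(-46109) = -61684*(-1/46109) = 8812/6587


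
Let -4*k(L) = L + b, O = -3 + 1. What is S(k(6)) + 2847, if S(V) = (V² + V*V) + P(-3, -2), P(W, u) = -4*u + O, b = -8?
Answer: 5707/2 ≈ 2853.5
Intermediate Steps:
O = -2
P(W, u) = -2 - 4*u (P(W, u) = -4*u - 2 = -2 - 4*u)
k(L) = 2 - L/4 (k(L) = -(L - 8)/4 = -(-8 + L)/4 = 2 - L/4)
S(V) = 6 + 2*V² (S(V) = (V² + V*V) + (-2 - 4*(-2)) = (V² + V²) + (-2 + 8) = 2*V² + 6 = 6 + 2*V²)
S(k(6)) + 2847 = (6 + 2*(2 - ¼*6)²) + 2847 = (6 + 2*(2 - 3/2)²) + 2847 = (6 + 2*(½)²) + 2847 = (6 + 2*(¼)) + 2847 = (6 + ½) + 2847 = 13/2 + 2847 = 5707/2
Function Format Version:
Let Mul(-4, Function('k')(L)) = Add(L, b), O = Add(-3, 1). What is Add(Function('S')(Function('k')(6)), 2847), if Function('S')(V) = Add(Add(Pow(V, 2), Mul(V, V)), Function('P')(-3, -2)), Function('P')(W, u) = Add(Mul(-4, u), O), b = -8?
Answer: Rational(5707, 2) ≈ 2853.5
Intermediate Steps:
O = -2
Function('P')(W, u) = Add(-2, Mul(-4, u)) (Function('P')(W, u) = Add(Mul(-4, u), -2) = Add(-2, Mul(-4, u)))
Function('k')(L) = Add(2, Mul(Rational(-1, 4), L)) (Function('k')(L) = Mul(Rational(-1, 4), Add(L, -8)) = Mul(Rational(-1, 4), Add(-8, L)) = Add(2, Mul(Rational(-1, 4), L)))
Function('S')(V) = Add(6, Mul(2, Pow(V, 2))) (Function('S')(V) = Add(Add(Pow(V, 2), Mul(V, V)), Add(-2, Mul(-4, -2))) = Add(Add(Pow(V, 2), Pow(V, 2)), Add(-2, 8)) = Add(Mul(2, Pow(V, 2)), 6) = Add(6, Mul(2, Pow(V, 2))))
Add(Function('S')(Function('k')(6)), 2847) = Add(Add(6, Mul(2, Pow(Add(2, Mul(Rational(-1, 4), 6)), 2))), 2847) = Add(Add(6, Mul(2, Pow(Add(2, Rational(-3, 2)), 2))), 2847) = Add(Add(6, Mul(2, Pow(Rational(1, 2), 2))), 2847) = Add(Add(6, Mul(2, Rational(1, 4))), 2847) = Add(Add(6, Rational(1, 2)), 2847) = Add(Rational(13, 2), 2847) = Rational(5707, 2)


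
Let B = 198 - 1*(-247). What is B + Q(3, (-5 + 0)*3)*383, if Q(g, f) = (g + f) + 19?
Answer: 3126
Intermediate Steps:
B = 445 (B = 198 + 247 = 445)
Q(g, f) = 19 + f + g (Q(g, f) = (f + g) + 19 = 19 + f + g)
B + Q(3, (-5 + 0)*3)*383 = 445 + (19 + (-5 + 0)*3 + 3)*383 = 445 + (19 - 5*3 + 3)*383 = 445 + (19 - 15 + 3)*383 = 445 + 7*383 = 445 + 2681 = 3126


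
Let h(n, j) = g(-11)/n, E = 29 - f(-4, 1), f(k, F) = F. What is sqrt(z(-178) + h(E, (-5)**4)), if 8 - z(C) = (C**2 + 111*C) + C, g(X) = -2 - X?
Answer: I*sqrt(2300977)/14 ≈ 108.35*I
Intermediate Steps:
E = 28 (E = 29 - 1*1 = 29 - 1 = 28)
h(n, j) = 9/n (h(n, j) = (-2 - 1*(-11))/n = (-2 + 11)/n = 9/n)
z(C) = 8 - C**2 - 112*C (z(C) = 8 - ((C**2 + 111*C) + C) = 8 - (C**2 + 112*C) = 8 + (-C**2 - 112*C) = 8 - C**2 - 112*C)
sqrt(z(-178) + h(E, (-5)**4)) = sqrt((8 - 1*(-178)**2 - 112*(-178)) + 9/28) = sqrt((8 - 1*31684 + 19936) + 9*(1/28)) = sqrt((8 - 31684 + 19936) + 9/28) = sqrt(-11740 + 9/28) = sqrt(-328711/28) = I*sqrt(2300977)/14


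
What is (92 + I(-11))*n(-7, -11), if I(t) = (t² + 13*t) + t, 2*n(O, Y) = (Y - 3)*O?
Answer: 2891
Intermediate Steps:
n(O, Y) = O*(-3 + Y)/2 (n(O, Y) = ((Y - 3)*O)/2 = ((-3 + Y)*O)/2 = (O*(-3 + Y))/2 = O*(-3 + Y)/2)
I(t) = t² + 14*t
(92 + I(-11))*n(-7, -11) = (92 - 11*(14 - 11))*((½)*(-7)*(-3 - 11)) = (92 - 11*3)*((½)*(-7)*(-14)) = (92 - 33)*49 = 59*49 = 2891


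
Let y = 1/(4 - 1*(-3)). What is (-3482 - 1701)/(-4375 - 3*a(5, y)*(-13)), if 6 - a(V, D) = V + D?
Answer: 36281/30391 ≈ 1.1938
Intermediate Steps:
y = 1/7 (y = 1/(4 + 3) = 1/7 ≈ 0.14286)
a(V, D) = 6 - D - V (a(V, D) = 6 - (V + D) = 6 - (D + V) = 6 + (-D - V) = 6 - D - V)
(-3482 - 1701)/(-4375 - 3*a(5, y)*(-13)) = (-3482 - 1701)/(-4375 - 3*(6 - 1*1/7 - 1*5)*(-13)) = -5183/(-4375 - 3*(6 - 1/7 - 5)*(-13)) = -5183/(-4375 - 3*6/7*(-13)) = -5183/(-4375 - 18/7*(-13)) = -5183/(-4375 + 234/7) = -5183/(-30391/7) = -5183*(-7/30391) = 36281/30391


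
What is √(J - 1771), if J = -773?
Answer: 4*I*√159 ≈ 50.438*I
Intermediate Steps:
√(J - 1771) = √(-773 - 1771) = √(-2544) = 4*I*√159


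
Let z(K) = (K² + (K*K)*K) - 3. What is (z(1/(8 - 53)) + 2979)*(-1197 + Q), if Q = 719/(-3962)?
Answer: -643154039753126/180518625 ≈ -3.5628e+6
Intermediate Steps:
Q = -719/3962 (Q = 719*(-1/3962) = -719/3962 ≈ -0.18147)
z(K) = -3 + K² + K³ (z(K) = (K² + K²*K) - 3 = (K² + K³) - 3 = -3 + K² + K³)
(z(1/(8 - 53)) + 2979)*(-1197 + Q) = ((-3 + (1/(8 - 53))² + (1/(8 - 53))³) + 2979)*(-1197 - 719/3962) = ((-3 + (1/(-45))² + (1/(-45))³) + 2979)*(-4743233/3962) = ((-3 + (-1/45)² + (-1/45)³) + 2979)*(-4743233/3962) = ((-3 + 1/2025 - 1/91125) + 2979)*(-4743233/3962) = (-273331/91125 + 2979)*(-4743233/3962) = (271188044/91125)*(-4743233/3962) = -643154039753126/180518625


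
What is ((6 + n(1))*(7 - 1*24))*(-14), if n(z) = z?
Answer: 1666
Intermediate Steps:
((6 + n(1))*(7 - 1*24))*(-14) = ((6 + 1)*(7 - 1*24))*(-14) = (7*(7 - 24))*(-14) = (7*(-17))*(-14) = -119*(-14) = 1666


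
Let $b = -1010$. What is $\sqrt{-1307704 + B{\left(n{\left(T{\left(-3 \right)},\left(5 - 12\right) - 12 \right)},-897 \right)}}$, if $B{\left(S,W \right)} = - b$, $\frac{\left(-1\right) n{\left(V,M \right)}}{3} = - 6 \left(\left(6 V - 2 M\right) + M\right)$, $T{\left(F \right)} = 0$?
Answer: $i \sqrt{1306694} \approx 1143.1 i$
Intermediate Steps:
$n{\left(V,M \right)} = - 18 M + 108 V$ ($n{\left(V,M \right)} = - 3 \left(- 6 \left(\left(6 V - 2 M\right) + M\right)\right) = - 3 \left(- 6 \left(\left(- 2 M + 6 V\right) + M\right)\right) = - 3 \left(- 6 \left(- M + 6 V\right)\right) = - 3 \left(- 36 V + 6 M\right) = - 18 M + 108 V$)
$B{\left(S,W \right)} = 1010$ ($B{\left(S,W \right)} = \left(-1\right) \left(-1010\right) = 1010$)
$\sqrt{-1307704 + B{\left(n{\left(T{\left(-3 \right)},\left(5 - 12\right) - 12 \right)},-897 \right)}} = \sqrt{-1307704 + 1010} = \sqrt{-1306694} = i \sqrt{1306694}$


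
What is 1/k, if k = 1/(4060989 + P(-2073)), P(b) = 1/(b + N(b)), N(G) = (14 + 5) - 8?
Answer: 8373759317/2062 ≈ 4.0610e+6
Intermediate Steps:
N(G) = 11 (N(G) = 19 - 8 = 11)
P(b) = 1/(11 + b) (P(b) = 1/(b + 11) = 1/(11 + b))
k = 2062/8373759317 (k = 1/(4060989 + 1/(11 - 2073)) = 1/(4060989 + 1/(-2062)) = 1/(4060989 - 1/2062) = 1/(8373759317/2062) = 2062/8373759317 ≈ 2.4625e-7)
1/k = 1/(2062/8373759317) = 8373759317/2062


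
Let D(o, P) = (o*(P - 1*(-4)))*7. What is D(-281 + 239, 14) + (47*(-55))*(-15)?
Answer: 33483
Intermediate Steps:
D(o, P) = 7*o*(4 + P) (D(o, P) = (o*(P + 4))*7 = (o*(4 + P))*7 = 7*o*(4 + P))
D(-281 + 239, 14) + (47*(-55))*(-15) = 7*(-281 + 239)*(4 + 14) + (47*(-55))*(-15) = 7*(-42)*18 - 2585*(-15) = -5292 + 38775 = 33483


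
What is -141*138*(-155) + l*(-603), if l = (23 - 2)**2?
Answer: 2750067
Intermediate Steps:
l = 441 (l = 21**2 = 441)
-141*138*(-155) + l*(-603) = -141*138*(-155) + 441*(-603) = -19458*(-155) - 265923 = 3015990 - 265923 = 2750067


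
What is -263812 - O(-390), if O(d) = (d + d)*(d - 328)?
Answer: -823852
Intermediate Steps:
O(d) = 2*d*(-328 + d) (O(d) = (2*d)*(-328 + d) = 2*d*(-328 + d))
-263812 - O(-390) = -263812 - 2*(-390)*(-328 - 390) = -263812 - 2*(-390)*(-718) = -263812 - 1*560040 = -263812 - 560040 = -823852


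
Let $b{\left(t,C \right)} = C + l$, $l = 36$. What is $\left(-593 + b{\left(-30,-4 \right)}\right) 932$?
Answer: $-522852$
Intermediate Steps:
$b{\left(t,C \right)} = 36 + C$ ($b{\left(t,C \right)} = C + 36 = 36 + C$)
$\left(-593 + b{\left(-30,-4 \right)}\right) 932 = \left(-593 + \left(36 - 4\right)\right) 932 = \left(-593 + 32\right) 932 = \left(-561\right) 932 = -522852$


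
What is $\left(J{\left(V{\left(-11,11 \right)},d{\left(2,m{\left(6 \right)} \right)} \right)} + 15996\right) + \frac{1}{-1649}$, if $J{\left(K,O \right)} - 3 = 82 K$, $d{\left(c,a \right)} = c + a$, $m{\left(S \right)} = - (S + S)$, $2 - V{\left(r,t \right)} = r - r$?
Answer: $\frac{26652786}{1649} \approx 16163.0$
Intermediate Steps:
$V{\left(r,t \right)} = 2$ ($V{\left(r,t \right)} = 2 - \left(r - r\right) = 2 - 0 = 2 + 0 = 2$)
$m{\left(S \right)} = - 2 S$
$d{\left(c,a \right)} = a + c$
$J{\left(K,O \right)} = 3 + 82 K$
$\left(J{\left(V{\left(-11,11 \right)},d{\left(2,m{\left(6 \right)} \right)} \right)} + 15996\right) + \frac{1}{-1649} = \left(\left(3 + 82 \cdot 2\right) + 15996\right) + \frac{1}{-1649} = \left(\left(3 + 164\right) + 15996\right) - \frac{1}{1649} = \left(167 + 15996\right) - \frac{1}{1649} = 16163 - \frac{1}{1649} = \frac{26652786}{1649}$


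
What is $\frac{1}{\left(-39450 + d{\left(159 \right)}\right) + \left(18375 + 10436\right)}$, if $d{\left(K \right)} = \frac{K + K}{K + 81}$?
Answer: $- \frac{40}{425507} \approx -9.4005 \cdot 10^{-5}$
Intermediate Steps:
$d{\left(K \right)} = \frac{2 K}{81 + K}$
$\frac{1}{\left(-39450 + d{\left(159 \right)}\right) + \left(18375 + 10436\right)} = \frac{1}{\left(-39450 + 2 \cdot 159 \frac{1}{81 + 159}\right) + \left(18375 + 10436\right)} = \frac{1}{\left(-39450 + 2 \cdot 159 \cdot \frac{1}{240}\right) + 28811} = \frac{1}{\left(-39450 + \frac{53}{40}\right) + 28811} = \frac{1}{- \frac{1577947}{40} + 28811} = \frac{1}{- \frac{425507}{40}} = - \frac{40}{425507}$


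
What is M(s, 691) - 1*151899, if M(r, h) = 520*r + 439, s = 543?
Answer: 130900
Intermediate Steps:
M(r, h) = 439 + 520*r
M(s, 691) - 1*151899 = (439 + 520*543) - 1*151899 = (439 + 282360) - 151899 = 282799 - 151899 = 130900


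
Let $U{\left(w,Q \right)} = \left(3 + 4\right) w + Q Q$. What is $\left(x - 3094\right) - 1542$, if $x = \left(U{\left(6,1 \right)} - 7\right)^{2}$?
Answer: $-3340$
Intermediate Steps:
$U{\left(w,Q \right)} = Q^{2} + 7 w$ ($U{\left(w,Q \right)} = 7 w + Q^{2} = Q^{2} + 7 w$)
$x = 1296$ ($x = \left(\left(1^{2} + 7 \cdot 6\right) - 7\right)^{2} = \left(\left(1 + 42\right) - 7\right)^{2} = \left(43 - 7\right)^{2} = 36^{2} = 1296$)
$\left(x - 3094\right) - 1542 = \left(1296 - 3094\right) - 1542 = -1798 - 1542 = -3340$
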